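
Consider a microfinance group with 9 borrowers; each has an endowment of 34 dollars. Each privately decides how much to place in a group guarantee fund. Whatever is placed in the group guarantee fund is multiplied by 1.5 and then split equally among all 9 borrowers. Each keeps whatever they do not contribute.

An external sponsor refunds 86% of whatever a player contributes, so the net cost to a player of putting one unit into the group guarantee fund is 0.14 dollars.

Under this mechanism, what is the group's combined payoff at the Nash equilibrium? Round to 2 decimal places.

722.16 dollars

The effective private return per unit is now (1.5/9) / 0.14 = 1.1905 > 1, so every player's dominant strategy flips to full contribution.
So the Nash equilibrium is full contribution by all 9; the group earns 9 × (34 × 0.86 + 1.5 × 34) = 722.16.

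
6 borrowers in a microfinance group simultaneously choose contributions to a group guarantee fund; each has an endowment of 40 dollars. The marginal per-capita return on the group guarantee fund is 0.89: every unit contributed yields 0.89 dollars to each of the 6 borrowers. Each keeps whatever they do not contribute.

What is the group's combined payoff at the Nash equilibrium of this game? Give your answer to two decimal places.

The private return per contributed unit is 0.89 < 1, so contributing 0 is dominant for every player. At the Nash equilibrium everyone keeps their 40, and the group total is 6 × 40 = 240.

240.00 dollars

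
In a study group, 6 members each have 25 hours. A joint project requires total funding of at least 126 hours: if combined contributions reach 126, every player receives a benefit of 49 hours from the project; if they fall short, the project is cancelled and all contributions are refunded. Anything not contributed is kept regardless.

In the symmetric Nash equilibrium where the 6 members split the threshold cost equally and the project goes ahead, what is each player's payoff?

Equal share of the threshold: 126/6 = 21.
At this profile no one gains by cutting their contribution: any cut drops the total below 126, the project is cancelled, contributions are refunded, and the deviator ends with 25, which is less than 25 − 21 + 49 = 53. Contributing more than 21 just wastes the excess. So contributing exactly 21 is a best response.
Each player's payoff: 25 − 21 + 49 = 53.

53 hours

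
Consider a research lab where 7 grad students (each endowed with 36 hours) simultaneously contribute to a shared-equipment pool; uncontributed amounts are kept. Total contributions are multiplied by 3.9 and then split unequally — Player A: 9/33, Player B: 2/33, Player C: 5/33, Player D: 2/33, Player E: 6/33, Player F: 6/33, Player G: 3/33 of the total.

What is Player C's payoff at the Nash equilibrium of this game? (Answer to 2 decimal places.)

57.27 hours

A player with share s gets back 3.9·s per unit contributed, so full contribution is dominant for anyone with s > 1/3.9 = 0.2564 and zero contribution is dominant for anyone below.
Player A alone (share 9/33) is above the threshold, contributing 36; the remaining 6 contribute 0. Total contributed: 36.
Player C keeps 36 and receives 3.9 × 36 × 5/33 = 21.27 from the shared-equipment pool, for a payoff of 57.27.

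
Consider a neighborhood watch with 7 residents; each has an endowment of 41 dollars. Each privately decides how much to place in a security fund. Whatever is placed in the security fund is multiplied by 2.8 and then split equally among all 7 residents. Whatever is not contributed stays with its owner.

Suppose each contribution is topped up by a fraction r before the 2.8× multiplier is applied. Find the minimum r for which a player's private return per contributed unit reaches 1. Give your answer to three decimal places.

With matching at rate r, one contributed unit becomes (1 + r) in the security fund and returns 2.8 × (1 + r) / 7 to the contributor.
Setting this equal to 1: 1 + r = 7/2.8 = 2.5000.
So the minimum matching rate is r = 2.5000 − 1 = 1.500.

1.500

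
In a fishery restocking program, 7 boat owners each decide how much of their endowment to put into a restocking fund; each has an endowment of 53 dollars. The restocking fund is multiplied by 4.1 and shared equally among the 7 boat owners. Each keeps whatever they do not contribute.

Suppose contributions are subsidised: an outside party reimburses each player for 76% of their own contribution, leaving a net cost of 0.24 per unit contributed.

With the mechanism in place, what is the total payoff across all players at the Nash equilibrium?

1803.06 dollars

Under the mechanism each unit contributed yields (4.1/7) / 0.24 = 2.4405 back to its contributor per unit of net cost, which exceeds 1, making full contribution the dominant choice for everyone.
So the Nash equilibrium is full contribution by all 7; the group earns 7 × (53 × 0.76 + 4.1 × 53) = 1803.06.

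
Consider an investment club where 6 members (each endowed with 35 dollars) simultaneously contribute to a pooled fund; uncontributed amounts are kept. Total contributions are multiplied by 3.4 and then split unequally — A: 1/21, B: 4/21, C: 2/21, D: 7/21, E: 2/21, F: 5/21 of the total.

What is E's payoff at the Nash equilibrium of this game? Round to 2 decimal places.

46.33 dollars

A player with share s gets back 3.4·s per unit contributed, so full contribution is dominant for anyone with s > 1/3.4 = 0.2941 and zero contribution is dominant for anyone below.
The only share above 0.2941 is D's 7/21, contributing 35; the remaining 5 contribute 0. Total contributed: 35.
E keeps 35 and receives 3.4 × 35 × 2/21 = 11.33 from the pooled fund, for a payoff of 46.33.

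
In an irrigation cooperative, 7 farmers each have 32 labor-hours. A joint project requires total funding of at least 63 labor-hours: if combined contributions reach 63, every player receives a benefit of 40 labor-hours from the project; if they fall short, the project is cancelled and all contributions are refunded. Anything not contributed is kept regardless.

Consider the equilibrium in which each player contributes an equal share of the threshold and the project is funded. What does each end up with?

63 labor-hours

Equal share of the threshold: 63/7 = 9.
At this profile no one gains by cutting their contribution: any cut drops the total below 63, the project is cancelled, contributions are refunded, and the deviator ends with 32, which is less than 32 − 9 + 40 = 63. Contributing more than 9 just wastes the excess. So contributing exactly 9 is a best response.
Each player's payoff: 32 − 9 + 40 = 63.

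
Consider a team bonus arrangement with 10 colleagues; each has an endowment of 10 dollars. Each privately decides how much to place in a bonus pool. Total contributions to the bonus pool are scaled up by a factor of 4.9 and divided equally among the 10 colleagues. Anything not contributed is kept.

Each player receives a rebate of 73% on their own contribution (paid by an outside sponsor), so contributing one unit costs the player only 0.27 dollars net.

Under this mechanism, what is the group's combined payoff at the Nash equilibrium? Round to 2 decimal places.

The effective private return per unit is now (4.9/10) / 0.27 = 1.8148 > 1, so every player's dominant strategy flips to full contribution.
So the Nash equilibrium is full contribution by all 10; the group earns 10 × (10 × 0.73 + 4.9 × 10) = 563.00.

563.00 dollars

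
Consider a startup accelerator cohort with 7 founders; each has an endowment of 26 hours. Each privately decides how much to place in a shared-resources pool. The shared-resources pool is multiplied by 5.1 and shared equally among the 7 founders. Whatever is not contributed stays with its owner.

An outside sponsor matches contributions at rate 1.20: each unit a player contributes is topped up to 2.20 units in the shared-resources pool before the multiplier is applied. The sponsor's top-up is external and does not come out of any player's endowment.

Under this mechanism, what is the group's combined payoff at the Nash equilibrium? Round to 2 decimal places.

2042.04 hours

The effective private return per unit is now 5.1 × 2.20 / 7 = 1.6029 > 1, so every player's dominant strategy flips to full contribution.
So the Nash equilibrium is full contribution by all 7; the group earns 5.1 × 2.20 × 182 = 2042.04.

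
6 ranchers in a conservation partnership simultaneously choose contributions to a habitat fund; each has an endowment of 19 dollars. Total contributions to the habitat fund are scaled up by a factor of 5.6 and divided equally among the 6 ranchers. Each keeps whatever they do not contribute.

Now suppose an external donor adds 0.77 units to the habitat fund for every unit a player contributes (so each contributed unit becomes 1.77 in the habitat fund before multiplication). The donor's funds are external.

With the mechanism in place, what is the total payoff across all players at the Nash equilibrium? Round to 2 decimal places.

With the mechanism, a contributed unit returns 5.6 × 1.77 / 6 = 1.6520 per unit of net cost to the contributor — now above 1 — so contributing fully is weakly dominant for every player.
At the Nash equilibrium everyone contributes 19. Group total payoff = 5.6 × 1.77 × 114 = 1129.97.

1129.97 dollars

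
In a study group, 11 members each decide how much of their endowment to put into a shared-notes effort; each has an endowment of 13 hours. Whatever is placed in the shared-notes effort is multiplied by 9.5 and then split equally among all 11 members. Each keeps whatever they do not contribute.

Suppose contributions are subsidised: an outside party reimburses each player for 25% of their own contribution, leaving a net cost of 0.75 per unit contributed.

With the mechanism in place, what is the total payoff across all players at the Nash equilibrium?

1394.25 hours

The effective private return per unit is now (9.5/11) / 0.75 = 1.1515 > 1, so every player's dominant strategy flips to full contribution.
So the Nash equilibrium is full contribution by all 11; the group earns 11 × (13 × 0.25 + 9.5 × 13) = 1394.25.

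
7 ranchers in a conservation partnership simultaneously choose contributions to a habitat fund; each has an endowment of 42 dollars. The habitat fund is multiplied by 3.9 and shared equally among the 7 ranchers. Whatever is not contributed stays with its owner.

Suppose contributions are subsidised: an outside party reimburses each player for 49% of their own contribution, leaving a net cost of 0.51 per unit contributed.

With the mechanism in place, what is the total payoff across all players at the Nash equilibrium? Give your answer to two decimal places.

1290.66 dollars

Under the mechanism each unit contributed yields (3.9/7) / 0.51 = 1.0924 back to its contributor per unit of net cost, which exceeds 1, making full contribution the dominant choice for everyone.
So the Nash equilibrium is full contribution by all 7; the group earns 7 × (42 × 0.49 + 3.9 × 42) = 1290.66.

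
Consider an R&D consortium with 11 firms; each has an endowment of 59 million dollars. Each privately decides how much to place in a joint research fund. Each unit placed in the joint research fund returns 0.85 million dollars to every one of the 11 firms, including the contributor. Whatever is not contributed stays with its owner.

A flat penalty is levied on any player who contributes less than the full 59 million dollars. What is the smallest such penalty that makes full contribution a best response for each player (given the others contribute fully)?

Given the others contribute fully, the best deviation is to contribute 0 (any partial contribution still incurs the fine and gives up units whose private return 0.85 is below 1).
Deviating from 59 to 0 saves 59 million dollars but forfeits the deviator's share of the drop in the joint research fund: 0.85 × 59 = 50.15.
So the deviation gain is 59 − 50.15 = 8.85, and the fine must be at least 8.85 million dollars to wipe it out.

8.85 million dollars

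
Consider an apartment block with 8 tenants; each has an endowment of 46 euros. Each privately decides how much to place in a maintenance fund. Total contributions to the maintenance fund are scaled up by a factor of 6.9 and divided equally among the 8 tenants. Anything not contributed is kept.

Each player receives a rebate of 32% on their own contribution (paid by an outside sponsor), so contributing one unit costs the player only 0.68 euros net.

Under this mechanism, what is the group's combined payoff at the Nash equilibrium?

With the mechanism, a contributed unit returns (6.9/8) / 0.68 = 1.2684 per unit of net cost to the contributor — now above 1 — so contributing fully is weakly dominant for every player.
So the Nash equilibrium is full contribution by all 8; the group earns 8 × (46 × 0.32 + 6.9 × 46) = 2656.96.

2656.96 euros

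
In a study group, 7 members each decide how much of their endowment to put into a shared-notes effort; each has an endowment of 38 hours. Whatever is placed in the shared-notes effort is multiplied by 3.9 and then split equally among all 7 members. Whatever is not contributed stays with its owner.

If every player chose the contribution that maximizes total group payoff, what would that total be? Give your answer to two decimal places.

1037.40 hours

Each contributed unit returns 3.900 to the group as a whole (0.5571 to each of 7 players), which exceeds 1, so the social optimum is full contribution: group total = 3.900 × 266 = 1037.40.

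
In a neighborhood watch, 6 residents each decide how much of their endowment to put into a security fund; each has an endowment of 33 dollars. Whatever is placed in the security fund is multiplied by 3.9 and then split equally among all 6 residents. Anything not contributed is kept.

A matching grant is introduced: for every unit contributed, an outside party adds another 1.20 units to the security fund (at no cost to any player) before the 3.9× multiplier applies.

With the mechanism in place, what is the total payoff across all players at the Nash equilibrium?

1698.84 dollars

The effective private return per unit is now 3.9 × 2.20 / 6 = 1.4300 > 1, so every player's dominant strategy flips to full contribution.
So the Nash equilibrium is full contribution by all 6; the group earns 3.9 × 2.20 × 198 = 1698.84.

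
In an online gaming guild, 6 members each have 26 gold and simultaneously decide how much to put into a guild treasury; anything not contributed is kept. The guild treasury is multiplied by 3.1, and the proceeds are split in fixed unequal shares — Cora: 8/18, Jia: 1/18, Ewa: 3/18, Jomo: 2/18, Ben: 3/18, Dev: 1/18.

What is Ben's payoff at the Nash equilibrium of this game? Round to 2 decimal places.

39.43 gold

Player j's private return per contributed unit is 3.1 × (j's share). Contributing is weakly dominant for j when that share is at least 1/3.1 = 0.3226, and contributing 0 is dominant otherwise.
Cora alone (share 8/18) is above the threshold, contributing 26; the remaining 5 contribute 0. Total contributed: 26.
Ben keeps 26 and receives 3.1 × 26 × 3/18 = 13.43 from the guild treasury, for a payoff of 39.43.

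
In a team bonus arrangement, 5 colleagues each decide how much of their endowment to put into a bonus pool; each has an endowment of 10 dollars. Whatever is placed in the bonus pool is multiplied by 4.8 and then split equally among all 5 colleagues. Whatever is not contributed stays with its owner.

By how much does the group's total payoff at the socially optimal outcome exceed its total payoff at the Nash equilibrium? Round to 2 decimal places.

190.00 dollars

Each contributed unit returns 4.8/5 = 0.9600 to its contributor — below 1 — so contributing 0 is dominant for every player. At the Nash equilibrium everyone keeps their 10, and the group total is 5 × 10 = 50.
Each contributed unit returns 4.800 to the group as a whole (0.9600 to each of 5 players), which exceeds 1, so the social optimum is full contribution: group total = 4.800 × 50 = 240.00.
Efficiency loss = 240.00 − 50 = 190.00.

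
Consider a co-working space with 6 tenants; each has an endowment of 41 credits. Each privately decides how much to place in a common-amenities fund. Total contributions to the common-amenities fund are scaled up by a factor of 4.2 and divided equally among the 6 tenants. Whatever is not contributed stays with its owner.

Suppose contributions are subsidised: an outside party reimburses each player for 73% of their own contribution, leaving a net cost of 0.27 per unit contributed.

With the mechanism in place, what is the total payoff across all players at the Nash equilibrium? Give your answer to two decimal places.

Under the mechanism each unit contributed yields (4.2/6) / 0.27 = 2.5926 back to its contributor per unit of net cost, which exceeds 1, making full contribution the dominant choice for everyone.
So the Nash equilibrium is full contribution by all 6; the group earns 6 × (41 × 0.73 + 4.2 × 41) = 1212.78.

1212.78 credits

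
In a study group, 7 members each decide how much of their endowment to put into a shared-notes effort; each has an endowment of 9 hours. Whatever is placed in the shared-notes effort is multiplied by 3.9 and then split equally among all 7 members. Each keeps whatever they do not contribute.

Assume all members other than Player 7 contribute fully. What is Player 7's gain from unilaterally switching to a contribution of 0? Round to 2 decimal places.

3.99 hours

Switching from a contribution of 9 to 0 lets Player 7 keep an extra 9 hours, but lowers the shared-notes effort by 9, which costs Player 7 their own share of that drop: 3.9/7 × 9 = 5.01.
Net gain = 9 − 5.01 = 3.99. The private return per contributed unit (0.5571) is below 1, so free-riding is indeed the best response regardless of what the others do.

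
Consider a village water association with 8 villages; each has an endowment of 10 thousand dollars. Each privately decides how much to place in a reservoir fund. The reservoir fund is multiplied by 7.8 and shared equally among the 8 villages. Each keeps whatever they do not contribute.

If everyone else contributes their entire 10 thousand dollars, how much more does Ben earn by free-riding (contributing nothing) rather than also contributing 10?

Switching from a contribution of 10 to 0 lets Ben keep an extra 10 thousand dollars, but lowers the reservoir fund by 10, which costs Ben their own share of that drop: 7.8/8 × 10 = 9.75.
Net gain = 10 − 9.75 = 0.25. The private return per contributed unit (0.9750) is below 1, so free-riding is indeed the best response regardless of what the others do.

0.25 thousand dollars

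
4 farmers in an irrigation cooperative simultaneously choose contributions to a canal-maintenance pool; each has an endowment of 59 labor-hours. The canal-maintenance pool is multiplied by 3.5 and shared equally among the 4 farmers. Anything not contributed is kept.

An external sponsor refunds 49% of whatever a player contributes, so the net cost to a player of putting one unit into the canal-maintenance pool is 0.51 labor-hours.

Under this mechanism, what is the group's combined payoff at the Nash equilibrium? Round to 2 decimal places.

941.64 labor-hours

Under the mechanism each unit contributed yields (3.5/4) / 0.51 = 1.7157 back to its contributor per unit of net cost, which exceeds 1, making full contribution the dominant choice for everyone.
So the Nash equilibrium is full contribution by all 4; the group earns 4 × (59 × 0.49 + 3.5 × 59) = 941.64.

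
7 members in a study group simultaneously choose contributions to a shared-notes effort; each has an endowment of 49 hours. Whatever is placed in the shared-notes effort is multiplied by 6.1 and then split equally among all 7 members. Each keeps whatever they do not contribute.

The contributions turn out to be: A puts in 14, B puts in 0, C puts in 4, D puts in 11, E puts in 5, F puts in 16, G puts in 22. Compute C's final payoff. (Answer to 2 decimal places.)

107.74 hours

Total contributed: 14 + 0 + 4 + 11 + 5 + 16 + 22 = 72.
Each receives 6.1 × 72 / 7 = 62.74 from the shared-notes effort.
C keeps 49 − 4 = 45, so C's payoff is 45 + 62.74 = 107.74.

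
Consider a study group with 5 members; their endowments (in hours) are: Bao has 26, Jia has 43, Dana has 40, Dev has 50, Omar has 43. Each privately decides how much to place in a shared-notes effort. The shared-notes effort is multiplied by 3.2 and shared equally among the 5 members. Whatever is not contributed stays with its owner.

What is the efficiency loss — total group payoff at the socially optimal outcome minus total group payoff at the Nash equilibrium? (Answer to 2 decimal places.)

The private return per contributed unit is 3.2/5 = 0.6400 < 1 for every player regardless of endowment, so the Nash equilibrium is zero contribution and the group total is Σ E_j = 26 + 43 + 40 + 50 + 43 = 202.
Each contributed unit returns 3.200 to the group, so the social optimum is full contribution by everyone: group total = 3.200 × 202 = 646.40.
Efficiency loss = (3.200 − 1) × 202 = 444.40.

444.40 hours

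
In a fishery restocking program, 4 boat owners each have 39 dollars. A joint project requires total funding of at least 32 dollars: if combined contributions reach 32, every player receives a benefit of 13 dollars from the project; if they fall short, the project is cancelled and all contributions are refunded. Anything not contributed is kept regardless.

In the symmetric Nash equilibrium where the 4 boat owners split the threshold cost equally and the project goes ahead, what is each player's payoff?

Equal share of the threshold: 32/4 = 8.
At this profile no one gains by cutting their contribution: any cut drops the total below 32, the project is cancelled, contributions are refunded, and the deviator ends with 39, which is less than 39 − 8 + 13 = 44. Contributing more than 8 just wastes the excess. So contributing exactly 8 is a best response.
Each player's payoff: 39 − 8 + 13 = 44.

44 dollars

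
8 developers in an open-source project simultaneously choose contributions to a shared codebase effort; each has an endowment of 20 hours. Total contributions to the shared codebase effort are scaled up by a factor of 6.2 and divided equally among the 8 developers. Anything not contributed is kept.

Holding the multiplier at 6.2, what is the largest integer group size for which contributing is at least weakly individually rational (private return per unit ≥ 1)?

6

Private return per unit is 6.2/(group size), which is ≥ 1 whenever the group size is ≤ 6.2.
The largest such integer is 6.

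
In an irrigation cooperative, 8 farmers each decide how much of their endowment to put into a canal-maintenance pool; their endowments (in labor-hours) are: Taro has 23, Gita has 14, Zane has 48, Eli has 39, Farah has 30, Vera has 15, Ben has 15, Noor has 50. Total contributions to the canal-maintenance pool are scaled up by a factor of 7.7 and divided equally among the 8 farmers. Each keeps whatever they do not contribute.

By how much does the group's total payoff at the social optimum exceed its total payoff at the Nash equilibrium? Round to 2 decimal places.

The private return per contributed unit is 7.7/8 = 0.9625 < 1 for every player regardless of endowment, so the Nash equilibrium is zero contribution and the group total is Σ E_j = 23 + 14 + 48 + 39 + 30 + 15 + 15 + 50 = 234.
Each contributed unit returns 7.700 to the group, so the social optimum is full contribution by everyone: group total = 7.700 × 234 = 1801.80.
Efficiency loss = (7.700 − 1) × 234 = 1567.80.

1567.80 labor-hours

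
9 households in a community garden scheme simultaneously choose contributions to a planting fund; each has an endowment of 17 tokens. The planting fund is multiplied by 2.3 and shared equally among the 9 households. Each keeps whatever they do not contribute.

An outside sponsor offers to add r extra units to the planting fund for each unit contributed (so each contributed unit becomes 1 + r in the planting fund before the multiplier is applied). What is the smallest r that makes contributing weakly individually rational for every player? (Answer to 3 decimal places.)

2.913

With matching at rate r, one contributed unit becomes (1 + r) in the planting fund and returns 2.3 × (1 + r) / 9 to the contributor.
Setting this equal to 1: 1 + r = 9/2.3 = 3.9130.
So the minimum matching rate is r = 3.9130 − 1 = 2.913.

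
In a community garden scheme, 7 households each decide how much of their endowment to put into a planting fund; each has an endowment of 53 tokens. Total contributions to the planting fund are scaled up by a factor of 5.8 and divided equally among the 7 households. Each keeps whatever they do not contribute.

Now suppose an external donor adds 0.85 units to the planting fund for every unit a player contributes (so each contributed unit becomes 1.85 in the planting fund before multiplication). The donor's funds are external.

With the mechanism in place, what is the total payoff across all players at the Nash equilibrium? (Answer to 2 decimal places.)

With the mechanism, a contributed unit returns 5.8 × 1.85 / 7 = 1.5329 per unit of net cost to the contributor — now above 1 — so contributing fully is weakly dominant for every player.
At the Nash equilibrium everyone contributes 53. Group total payoff = 5.8 × 1.85 × 371 = 3980.83.

3980.83 tokens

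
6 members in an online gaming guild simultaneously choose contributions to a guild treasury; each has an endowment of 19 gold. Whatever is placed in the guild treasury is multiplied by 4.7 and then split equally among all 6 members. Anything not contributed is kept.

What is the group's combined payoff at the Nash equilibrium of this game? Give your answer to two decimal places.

Each contributed unit returns 4.7/6 = 0.7833 to its contributor — below 1 — so contributing 0 is dominant for every player. At the Nash equilibrium everyone keeps their 19, and the group total is 6 × 19 = 114.

114.00 gold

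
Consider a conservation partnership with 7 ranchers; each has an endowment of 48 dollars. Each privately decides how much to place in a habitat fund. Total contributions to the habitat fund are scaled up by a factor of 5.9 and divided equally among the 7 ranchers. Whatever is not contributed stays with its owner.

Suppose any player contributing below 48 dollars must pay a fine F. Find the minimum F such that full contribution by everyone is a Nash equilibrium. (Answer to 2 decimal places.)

7.54 dollars

Given the others contribute fully, the best deviation is to contribute 0 (any partial contribution still incurs the fine and gives up units whose private return 0.8429 is below 1).
Deviating from 48 to 0 saves 48 dollars but forfeits the deviator's share of the drop in the habitat fund: 5.9/7 × 48 = 40.46.
So the deviation gain is 48 − 40.46 = 7.54, and the fine must be at least 7.54 dollars to wipe it out.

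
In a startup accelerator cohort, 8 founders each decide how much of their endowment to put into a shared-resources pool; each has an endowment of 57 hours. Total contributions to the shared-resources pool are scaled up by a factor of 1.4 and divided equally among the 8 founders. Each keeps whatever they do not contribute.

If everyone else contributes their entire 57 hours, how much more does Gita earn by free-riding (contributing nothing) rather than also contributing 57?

47.03 hours

Switching from a contribution of 57 to 0 lets Gita keep an extra 57 hours, but lowers the shared-resources pool by 57, which costs Gita their own share of that drop: 1.4/8 × 57 = 9.97.
Net gain = 57 − 9.97 = 47.03. The private return per contributed unit (0.1750) is below 1, so free-riding is indeed the best response regardless of what the others do.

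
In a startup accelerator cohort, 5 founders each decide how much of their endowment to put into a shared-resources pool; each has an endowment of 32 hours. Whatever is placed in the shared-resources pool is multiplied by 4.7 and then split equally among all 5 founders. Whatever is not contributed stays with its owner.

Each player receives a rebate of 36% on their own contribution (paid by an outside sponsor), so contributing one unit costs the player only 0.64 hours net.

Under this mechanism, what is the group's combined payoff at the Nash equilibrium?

809.60 hours

Under the mechanism each unit contributed yields (4.7/5) / 0.64 = 1.4688 back to its contributor per unit of net cost, which exceeds 1, making full contribution the dominant choice for everyone.
At the Nash equilibrium everyone contributes 32. Group total payoff = 5 × (32 × 0.36 + 4.7 × 32) = 809.60.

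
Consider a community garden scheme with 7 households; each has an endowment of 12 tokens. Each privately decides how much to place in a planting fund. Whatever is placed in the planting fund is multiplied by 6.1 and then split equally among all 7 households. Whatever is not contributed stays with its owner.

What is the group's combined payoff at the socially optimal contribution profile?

Each contributed unit returns 6.100 to the group as a whole (0.8714 to each of 7 players), which exceeds 1, so the social optimum is full contribution: group total = 6.100 × 84 = 512.40.

512.40 tokens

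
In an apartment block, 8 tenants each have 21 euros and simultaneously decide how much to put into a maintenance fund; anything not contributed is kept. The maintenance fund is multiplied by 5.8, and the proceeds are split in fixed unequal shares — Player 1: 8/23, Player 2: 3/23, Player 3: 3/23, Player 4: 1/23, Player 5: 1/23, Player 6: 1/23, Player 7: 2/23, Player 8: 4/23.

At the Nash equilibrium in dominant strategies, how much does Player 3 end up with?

52.77 euros

Player j's private return per contributed unit is 5.8 × (j's share). Contributing is weakly dominant for j when that share is at least 1/5.8 = 0.1724, and contributing 0 is dominant otherwise.
The shares above 0.1724 belong to Player 1 and Player 8, contributing 21 each; the remaining 6 contribute 0. Total contributed: 42.
Player 3 keeps 21 and receives 5.8 × 42 × 3/23 = 31.77 from the maintenance fund, for a payoff of 52.77.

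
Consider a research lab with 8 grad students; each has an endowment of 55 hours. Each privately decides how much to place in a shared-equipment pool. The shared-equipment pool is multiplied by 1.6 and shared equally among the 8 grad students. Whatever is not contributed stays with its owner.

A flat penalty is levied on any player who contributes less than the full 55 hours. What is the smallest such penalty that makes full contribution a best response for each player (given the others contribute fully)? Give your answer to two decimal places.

44.00 hours

Given the others contribute fully, the best deviation is to contribute 0 (any partial contribution still incurs the fine and gives up units whose private return 0.2000 is below 1).
Deviating from 55 to 0 saves 55 hours but forfeits the deviator's share of the drop in the shared-equipment pool: 1.6/8 × 55 = 11.00.
So the deviation gain is 55 − 11.00 = 44.00, and the fine must be at least 44.00 hours to wipe it out.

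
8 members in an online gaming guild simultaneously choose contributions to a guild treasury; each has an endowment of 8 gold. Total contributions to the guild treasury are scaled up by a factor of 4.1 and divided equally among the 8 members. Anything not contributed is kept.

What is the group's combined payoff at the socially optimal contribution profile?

Each contributed unit returns 4.100 to the group as a whole (0.5125 to each of 8 players), which exceeds 1, so the social optimum is full contribution: group total = 4.100 × 64 = 262.40.

262.40 gold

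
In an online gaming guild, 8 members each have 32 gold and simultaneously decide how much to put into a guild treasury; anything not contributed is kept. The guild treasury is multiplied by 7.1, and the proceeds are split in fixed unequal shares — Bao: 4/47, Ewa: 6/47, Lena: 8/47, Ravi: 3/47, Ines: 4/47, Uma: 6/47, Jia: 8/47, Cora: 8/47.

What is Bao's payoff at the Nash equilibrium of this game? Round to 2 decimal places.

A player with share s gets back 7.1·s per unit contributed, so full contribution is dominant for anyone with s > 1/7.1 = 0.1408 and zero contribution is dominant for anyone below.
Lena, Jia and Cora are above the threshold, contributing 32 each; the remaining 5 contribute 0. Total contributed: 96.
Bao keeps 32 and receives 7.1 × 96 × 4/47 = 58.01 from the guild treasury, for a payoff of 90.01.

90.01 gold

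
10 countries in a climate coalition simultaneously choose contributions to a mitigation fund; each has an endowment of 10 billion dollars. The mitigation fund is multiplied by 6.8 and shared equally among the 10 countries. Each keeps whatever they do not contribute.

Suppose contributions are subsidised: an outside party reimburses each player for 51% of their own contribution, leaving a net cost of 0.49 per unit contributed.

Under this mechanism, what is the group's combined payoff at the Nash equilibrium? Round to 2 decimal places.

731.00 billion dollars

The effective private return per unit is now (6.8/10) / 0.49 = 1.3878 > 1, so every player's dominant strategy flips to full contribution.
At the Nash equilibrium everyone contributes 10. Group total payoff = 10 × (10 × 0.51 + 6.8 × 10) = 731.00.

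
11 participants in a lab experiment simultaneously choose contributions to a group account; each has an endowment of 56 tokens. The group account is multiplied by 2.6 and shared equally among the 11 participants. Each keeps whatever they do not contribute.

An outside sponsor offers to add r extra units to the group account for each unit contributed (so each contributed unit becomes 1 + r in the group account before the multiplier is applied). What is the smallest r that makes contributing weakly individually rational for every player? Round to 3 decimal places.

With matching at rate r, one contributed unit becomes (1 + r) in the group account and returns 2.6 × (1 + r) / 11 to the contributor.
Setting this equal to 1: 1 + r = 11/2.6 = 4.2308.
So the minimum matching rate is r = 4.2308 − 1 = 3.231.

3.231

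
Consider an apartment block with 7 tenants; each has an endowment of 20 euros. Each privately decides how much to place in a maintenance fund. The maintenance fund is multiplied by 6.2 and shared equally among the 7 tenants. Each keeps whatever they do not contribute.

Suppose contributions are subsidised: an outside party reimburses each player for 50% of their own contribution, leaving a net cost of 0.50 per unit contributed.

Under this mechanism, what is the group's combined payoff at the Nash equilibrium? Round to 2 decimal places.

Under the mechanism each unit contributed yields (6.2/7) / 0.50 = 1.7714 back to its contributor per unit of net cost, which exceeds 1, making full contribution the dominant choice for everyone.
So the Nash equilibrium is full contribution by all 7; the group earns 7 × (20 × 0.50 + 6.2 × 20) = 938.00.

938.00 euros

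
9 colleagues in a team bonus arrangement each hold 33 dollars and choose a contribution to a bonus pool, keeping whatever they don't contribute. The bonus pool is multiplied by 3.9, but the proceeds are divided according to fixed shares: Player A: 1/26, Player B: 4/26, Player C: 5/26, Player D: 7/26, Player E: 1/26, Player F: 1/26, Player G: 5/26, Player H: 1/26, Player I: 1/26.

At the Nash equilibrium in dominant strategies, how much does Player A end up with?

Each unit j contributes comes back to j as 3.9 × (j's share), so j prefers to contribute only if that share exceeds 1/3.9 = 0.2564; otherwise keeping the unit dominates.
Only Player D (7/26) clears that bar, contributing 33; the remaining 8 contribute 0. Total contributed: 33.
Player A keeps 33 and receives 3.9 × 33 × 1/26 = 4.95 from the bonus pool, for a payoff of 37.95.

37.95 dollars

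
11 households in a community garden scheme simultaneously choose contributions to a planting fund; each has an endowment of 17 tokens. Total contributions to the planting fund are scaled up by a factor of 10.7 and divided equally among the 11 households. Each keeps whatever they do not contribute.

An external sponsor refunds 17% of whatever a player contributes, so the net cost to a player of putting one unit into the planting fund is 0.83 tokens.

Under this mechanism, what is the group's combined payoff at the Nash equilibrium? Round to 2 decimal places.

2032.69 tokens

Under the mechanism each unit contributed yields (10.7/11) / 0.83 = 1.1720 back to its contributor per unit of net cost, which exceeds 1, making full contribution the dominant choice for everyone.
So the Nash equilibrium is full contribution by all 11; the group earns 11 × (17 × 0.17 + 10.7 × 17) = 2032.69.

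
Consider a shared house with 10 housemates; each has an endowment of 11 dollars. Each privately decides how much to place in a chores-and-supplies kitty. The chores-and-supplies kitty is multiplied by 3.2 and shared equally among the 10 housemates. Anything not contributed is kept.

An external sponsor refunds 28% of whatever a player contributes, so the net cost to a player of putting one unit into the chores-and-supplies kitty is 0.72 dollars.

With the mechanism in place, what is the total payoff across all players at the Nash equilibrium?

The effective private return is (3.2/10) / 0.72 = 0.4444, which is still under 1, so the mechanism doesn't change anyone's dominant strategy: zero contribution.
At the Nash equilibrium no one contributes; group total payoff = 10 × 11 = 110.

110.00 dollars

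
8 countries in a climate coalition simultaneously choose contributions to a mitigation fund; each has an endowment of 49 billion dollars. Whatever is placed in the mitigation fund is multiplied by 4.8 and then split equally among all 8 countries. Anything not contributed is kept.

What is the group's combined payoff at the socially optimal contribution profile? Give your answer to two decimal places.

1881.60 billion dollars

Each contributed unit returns 4.800 to the group as a whole (0.6000 to each of 8 players), which exceeds 1, so the social optimum is full contribution: group total = 4.800 × 392 = 1881.60.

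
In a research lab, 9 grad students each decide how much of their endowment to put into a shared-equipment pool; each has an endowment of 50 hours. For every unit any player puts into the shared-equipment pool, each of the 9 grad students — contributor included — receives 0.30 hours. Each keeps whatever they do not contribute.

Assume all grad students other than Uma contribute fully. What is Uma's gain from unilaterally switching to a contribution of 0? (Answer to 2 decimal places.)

Switching from a contribution of 50 to 0 lets Uma keep an extra 50 hours, but lowers the shared-equipment pool by 50, which costs Uma their own share of that drop: 0.30 × 50 = 15.00.
Net gain = 50 − 15.00 = 35.00. The private return per contributed unit (0.30) is below 1, so free-riding is indeed the best response regardless of what the others do.

35.00 hours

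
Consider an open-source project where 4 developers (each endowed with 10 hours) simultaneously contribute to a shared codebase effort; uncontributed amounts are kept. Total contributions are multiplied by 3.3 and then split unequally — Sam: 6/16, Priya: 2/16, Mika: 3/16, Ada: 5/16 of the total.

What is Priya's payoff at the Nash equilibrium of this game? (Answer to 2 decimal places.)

18.25 hours

For player j, contributing a unit is worthwhile iff 3.3 × (j's share) ≥ 1, i.e. iff j's share is at least 0.3030.
Sam and Ada are above the threshold, contributing 10 each; the remaining 2 contribute 0. Total contributed: 20.
Priya keeps 10 and receives 3.3 × 20 × 2/16 = 8.25 from the shared codebase effort, for a payoff of 18.25.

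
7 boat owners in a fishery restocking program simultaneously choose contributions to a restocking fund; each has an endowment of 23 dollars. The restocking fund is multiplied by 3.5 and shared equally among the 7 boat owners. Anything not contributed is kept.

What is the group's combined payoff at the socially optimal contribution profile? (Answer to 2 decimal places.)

563.50 dollars

Each contributed unit returns 3.500 to the group as a whole (0.5000 to each of 7 players), which exceeds 1, so the social optimum is full contribution: group total = 3.500 × 161 = 563.50.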